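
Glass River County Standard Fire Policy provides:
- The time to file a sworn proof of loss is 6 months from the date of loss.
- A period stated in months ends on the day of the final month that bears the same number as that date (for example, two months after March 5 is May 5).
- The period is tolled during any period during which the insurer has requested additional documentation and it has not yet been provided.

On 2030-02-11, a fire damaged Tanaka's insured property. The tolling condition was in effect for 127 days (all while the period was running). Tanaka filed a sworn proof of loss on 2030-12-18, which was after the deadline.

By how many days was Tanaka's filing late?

6 months after 2030-02-11 is August 11, 2030.
Tolling adds 127 days: August 11, 2030 + 127 days = December 16, 2030.
The deadline is December 16, 2030; from December 16, 2030 to December 18, 2030 is 2 days.

2 days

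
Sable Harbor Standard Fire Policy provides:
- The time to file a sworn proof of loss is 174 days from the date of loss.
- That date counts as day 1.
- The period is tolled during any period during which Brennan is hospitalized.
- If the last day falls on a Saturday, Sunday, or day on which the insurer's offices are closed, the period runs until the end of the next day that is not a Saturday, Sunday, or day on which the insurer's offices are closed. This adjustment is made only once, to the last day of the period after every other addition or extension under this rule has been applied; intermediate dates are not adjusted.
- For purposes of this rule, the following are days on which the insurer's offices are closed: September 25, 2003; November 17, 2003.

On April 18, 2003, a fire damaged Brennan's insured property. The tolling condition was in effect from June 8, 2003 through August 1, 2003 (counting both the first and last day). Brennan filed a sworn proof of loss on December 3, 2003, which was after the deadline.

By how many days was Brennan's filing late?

Counting April 18, 2003 as day 1, day 174 is October 8, 2003.
From June 8, 2003 through August 1, 2003 inclusive is 55 days; tolling adds 55 days: October 8, 2003 + 55 days = December 2, 2003.
December 2, 2003 is a Tuesday and not a day on which the insurer's offices are closed, so no extension applies.
The deadline is December 2, 2003; from December 2, 2003 to December 3, 2003 is 1 days.

1 day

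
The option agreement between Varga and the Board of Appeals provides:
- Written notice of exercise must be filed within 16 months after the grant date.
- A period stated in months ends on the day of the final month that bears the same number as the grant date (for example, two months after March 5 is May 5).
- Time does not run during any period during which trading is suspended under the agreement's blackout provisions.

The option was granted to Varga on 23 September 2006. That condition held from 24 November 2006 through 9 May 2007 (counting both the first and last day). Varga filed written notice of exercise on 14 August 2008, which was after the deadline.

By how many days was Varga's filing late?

37 days

16 months after 23 September 2006 is January 23, 2008.
From November 24, 2006 through May 9, 2007 inclusive is 167 days; tolling adds 167 days: January 23, 2008 + 167 days = July 8, 2008.
The deadline is July 8, 2008; from July 8, 2008 to August 14, 2008 is 37 days.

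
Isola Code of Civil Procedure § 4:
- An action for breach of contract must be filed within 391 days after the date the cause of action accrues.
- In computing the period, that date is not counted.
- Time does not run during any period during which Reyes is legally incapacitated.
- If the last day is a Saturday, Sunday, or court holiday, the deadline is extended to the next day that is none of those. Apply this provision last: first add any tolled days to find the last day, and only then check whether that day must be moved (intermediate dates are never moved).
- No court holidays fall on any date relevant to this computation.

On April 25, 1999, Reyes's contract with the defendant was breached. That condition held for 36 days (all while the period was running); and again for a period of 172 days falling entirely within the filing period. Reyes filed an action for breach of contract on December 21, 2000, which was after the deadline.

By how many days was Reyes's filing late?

7 days

391 days after April 25, 1999 is May 20, 2000.
Tolling adds 36 days: May 20, 2000 + 36 days = June 25, 2000.
Tolling adds 172 days: June 25, 2000 + 172 days = December 14, 2000.
December 14, 2000 is a Thursday and not a court holiday, so no extension applies.
The deadline is December 14, 2000; from December 14, 2000 to December 21, 2000 is 7 days.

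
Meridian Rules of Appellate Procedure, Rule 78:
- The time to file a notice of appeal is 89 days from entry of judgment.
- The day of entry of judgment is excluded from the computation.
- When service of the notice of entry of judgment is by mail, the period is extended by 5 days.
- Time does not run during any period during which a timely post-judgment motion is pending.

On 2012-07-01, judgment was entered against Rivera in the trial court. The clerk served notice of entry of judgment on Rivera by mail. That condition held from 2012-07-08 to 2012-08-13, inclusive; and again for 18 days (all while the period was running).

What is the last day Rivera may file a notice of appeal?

November 27, 2012

89 days after 2012-07-01 is September 28, 2012.
Service was by mail, adding 5 days: September 28, 2012 + 5 days = October 3, 2012.
From July 8, 2012 through August 13, 2012 inclusive is 37 days; tolling adds 37 days: October 3, 2012 + 37 days = November 9, 2012.
Tolling adds 18 days: November 9, 2012 + 18 days = November 27, 2012.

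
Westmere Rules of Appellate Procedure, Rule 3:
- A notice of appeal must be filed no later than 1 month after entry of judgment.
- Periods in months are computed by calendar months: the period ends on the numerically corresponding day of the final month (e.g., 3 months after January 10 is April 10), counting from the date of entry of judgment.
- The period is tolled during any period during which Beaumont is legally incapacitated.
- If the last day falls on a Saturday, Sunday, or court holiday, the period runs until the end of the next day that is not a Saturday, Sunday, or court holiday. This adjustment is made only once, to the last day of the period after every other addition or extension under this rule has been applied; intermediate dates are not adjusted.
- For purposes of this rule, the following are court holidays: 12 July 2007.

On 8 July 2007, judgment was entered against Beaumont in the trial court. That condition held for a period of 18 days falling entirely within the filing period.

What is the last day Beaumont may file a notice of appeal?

August 27, 2007

1 month after 8 July 2007 is August 8, 2007.
Tolling adds 18 days: August 8, 2007 + 18 days = August 26, 2007.
August 26, 2007 is Sunday. The next qualifying day is August 27, 2007.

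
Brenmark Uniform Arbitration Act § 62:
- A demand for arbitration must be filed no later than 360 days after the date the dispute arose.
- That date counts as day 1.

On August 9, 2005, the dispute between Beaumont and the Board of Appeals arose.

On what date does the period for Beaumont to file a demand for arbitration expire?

Counting August 9, 2005 as day 1, day 360 is August 3, 2006.

August 3, 2006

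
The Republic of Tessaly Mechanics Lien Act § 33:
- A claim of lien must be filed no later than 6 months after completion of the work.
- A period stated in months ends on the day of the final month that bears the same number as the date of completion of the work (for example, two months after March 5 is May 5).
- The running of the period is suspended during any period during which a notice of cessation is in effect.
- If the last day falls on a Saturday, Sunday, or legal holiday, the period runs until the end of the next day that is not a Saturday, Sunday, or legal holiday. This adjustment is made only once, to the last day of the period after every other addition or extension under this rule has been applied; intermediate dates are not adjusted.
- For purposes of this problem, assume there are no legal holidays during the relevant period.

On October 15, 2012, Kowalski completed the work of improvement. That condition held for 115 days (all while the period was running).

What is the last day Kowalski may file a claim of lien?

August 8, 2013

6 months after October 15, 2012 is April 15, 2013.
Tolling adds 115 days: April 15, 2013 + 115 days = August 8, 2013.
August 8, 2013 is a Thursday and not a legal holiday, so no extension applies.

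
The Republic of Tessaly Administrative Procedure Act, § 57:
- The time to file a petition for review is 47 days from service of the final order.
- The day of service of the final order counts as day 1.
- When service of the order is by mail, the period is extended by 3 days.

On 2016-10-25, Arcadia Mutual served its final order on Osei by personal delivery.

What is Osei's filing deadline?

Counting 2016-10-25 as day 1, day 47 is December 10, 2016.
Service was not by mail, so no mail extension applies.

December 10, 2016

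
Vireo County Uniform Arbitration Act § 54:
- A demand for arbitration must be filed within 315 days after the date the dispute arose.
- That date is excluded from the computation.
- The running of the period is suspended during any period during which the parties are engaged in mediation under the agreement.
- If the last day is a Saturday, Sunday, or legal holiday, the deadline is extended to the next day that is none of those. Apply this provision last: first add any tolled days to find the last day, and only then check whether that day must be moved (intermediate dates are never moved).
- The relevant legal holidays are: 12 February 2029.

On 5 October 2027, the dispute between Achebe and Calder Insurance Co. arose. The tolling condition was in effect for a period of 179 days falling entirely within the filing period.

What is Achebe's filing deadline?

February 13, 2029

315 days after 5 October 2027 is August 15, 2028.
Tolling adds 179 days: August 15, 2028 + 179 days = February 10, 2029.
February 10, 2029 is Saturday; February 11, 2029 is Sunday; February 12, 2029 is a listed holiday. The next qualifying day is February 13, 2029.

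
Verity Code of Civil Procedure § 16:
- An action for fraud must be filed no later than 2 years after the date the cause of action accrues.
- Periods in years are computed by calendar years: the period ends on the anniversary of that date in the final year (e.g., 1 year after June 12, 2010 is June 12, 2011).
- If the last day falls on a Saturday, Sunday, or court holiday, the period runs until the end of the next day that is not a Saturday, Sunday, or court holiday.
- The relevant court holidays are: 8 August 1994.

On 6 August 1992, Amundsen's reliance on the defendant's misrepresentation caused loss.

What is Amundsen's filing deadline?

2 years after 6 August 1992 is August 6, 1994.
August 6, 1994 is Saturday; August 7, 1994 is Sunday; August 8, 1994 is a listed holiday. The next qualifying day is August 9, 1994.

August 9, 1994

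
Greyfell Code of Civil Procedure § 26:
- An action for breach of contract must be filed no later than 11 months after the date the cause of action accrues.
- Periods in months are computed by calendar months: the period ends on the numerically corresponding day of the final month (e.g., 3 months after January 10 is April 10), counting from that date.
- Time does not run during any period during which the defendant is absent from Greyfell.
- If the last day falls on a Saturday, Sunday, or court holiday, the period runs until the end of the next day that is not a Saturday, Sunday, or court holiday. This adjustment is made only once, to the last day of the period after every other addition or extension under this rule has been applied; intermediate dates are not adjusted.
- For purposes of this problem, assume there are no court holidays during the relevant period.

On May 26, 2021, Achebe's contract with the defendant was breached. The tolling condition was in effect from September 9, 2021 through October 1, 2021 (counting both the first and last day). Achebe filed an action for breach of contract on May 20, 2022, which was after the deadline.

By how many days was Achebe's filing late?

11 months after May 26, 2021 is April 26, 2022.
From September 9, 2021 through October 1, 2021 inclusive is 23 days; tolling adds 23 days: April 26, 2022 + 23 days = May 19, 2022.
May 19, 2022 is a Thursday and not a court holiday, so no extension applies.
The deadline is May 19, 2022; from May 19, 2022 to May 20, 2022 is 1 days.

1 day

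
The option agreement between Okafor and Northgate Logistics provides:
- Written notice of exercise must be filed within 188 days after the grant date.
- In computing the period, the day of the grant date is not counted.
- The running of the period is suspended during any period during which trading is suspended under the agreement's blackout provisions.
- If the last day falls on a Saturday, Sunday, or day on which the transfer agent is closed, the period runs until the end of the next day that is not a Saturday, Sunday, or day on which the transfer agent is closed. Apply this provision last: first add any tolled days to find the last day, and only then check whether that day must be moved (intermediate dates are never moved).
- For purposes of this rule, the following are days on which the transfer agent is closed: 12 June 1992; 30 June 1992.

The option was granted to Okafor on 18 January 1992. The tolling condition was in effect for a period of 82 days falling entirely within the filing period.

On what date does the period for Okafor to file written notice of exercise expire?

188 days after 18 January 1992 is July 24, 1992.
Tolling adds 82 days: July 24, 1992 + 82 days = October 14, 1992.
October 14, 1992 is a Wednesday and not a day on which the transfer agent is closed, so no extension applies.

October 14, 1992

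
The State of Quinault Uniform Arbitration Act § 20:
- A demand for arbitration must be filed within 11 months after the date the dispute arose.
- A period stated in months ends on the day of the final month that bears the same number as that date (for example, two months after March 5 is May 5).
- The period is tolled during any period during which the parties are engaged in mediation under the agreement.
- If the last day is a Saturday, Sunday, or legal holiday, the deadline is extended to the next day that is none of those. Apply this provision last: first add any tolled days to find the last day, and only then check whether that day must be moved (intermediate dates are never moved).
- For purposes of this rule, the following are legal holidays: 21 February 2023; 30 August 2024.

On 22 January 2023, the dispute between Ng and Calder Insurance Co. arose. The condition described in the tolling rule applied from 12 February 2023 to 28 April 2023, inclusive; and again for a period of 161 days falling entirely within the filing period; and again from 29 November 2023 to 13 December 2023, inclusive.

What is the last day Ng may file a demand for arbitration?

September 2, 2024

11 months after 22 January 2023 is December 22, 2023.
From February 12, 2023 through April 28, 2023 inclusive is 76 days; tolling adds 76 days: December 22, 2023 + 76 days = March 7, 2024.
Tolling adds 161 days: March 7, 2024 + 161 days = August 15, 2024.
From November 29, 2023 through December 13, 2023 inclusive is 15 days; tolling adds 15 days: August 15, 2024 + 15 days = August 30, 2024.
August 30, 2024 is a listed holiday; August 31, 2024 is Saturday; September 1, 2024 is Sunday. The next qualifying day is September 2, 2024.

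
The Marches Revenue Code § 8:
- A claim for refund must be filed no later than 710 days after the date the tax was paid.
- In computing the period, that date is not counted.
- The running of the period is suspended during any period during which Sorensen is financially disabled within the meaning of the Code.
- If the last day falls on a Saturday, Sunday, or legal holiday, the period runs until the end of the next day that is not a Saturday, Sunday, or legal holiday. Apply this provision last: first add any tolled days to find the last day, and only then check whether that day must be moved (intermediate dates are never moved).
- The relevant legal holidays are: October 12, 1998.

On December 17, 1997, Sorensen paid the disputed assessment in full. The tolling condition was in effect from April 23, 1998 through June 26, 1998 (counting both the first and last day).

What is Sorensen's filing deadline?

January 31, 2000

710 days after December 17, 1997 is November 27, 1999.
From April 23, 1998 through June 26, 1998 inclusive is 65 days; tolling adds 65 days: November 27, 1999 + 65 days = January 31, 2000.
January 31, 2000 is a Monday and not a legal holiday, so no extension applies.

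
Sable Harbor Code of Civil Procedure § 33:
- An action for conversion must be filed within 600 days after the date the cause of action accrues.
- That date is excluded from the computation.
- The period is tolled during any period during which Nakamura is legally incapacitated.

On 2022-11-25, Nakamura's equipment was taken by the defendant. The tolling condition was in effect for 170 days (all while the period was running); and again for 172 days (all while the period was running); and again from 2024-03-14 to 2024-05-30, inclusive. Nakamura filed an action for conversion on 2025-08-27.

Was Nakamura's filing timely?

600 days after 2022-11-25 is July 17, 2024.
Tolling adds 170 days: July 17, 2024 + 170 days = January 3, 2025.
Tolling adds 172 days: January 3, 2025 + 172 days = June 24, 2025.
From March 14, 2024 through May 30, 2024 inclusive is 78 days; tolling adds 78 days: June 24, 2025 + 78 days = September 10, 2025.
The deadline is September 10, 2025; the filing on August 27, 2025 is on or before that date.

Yes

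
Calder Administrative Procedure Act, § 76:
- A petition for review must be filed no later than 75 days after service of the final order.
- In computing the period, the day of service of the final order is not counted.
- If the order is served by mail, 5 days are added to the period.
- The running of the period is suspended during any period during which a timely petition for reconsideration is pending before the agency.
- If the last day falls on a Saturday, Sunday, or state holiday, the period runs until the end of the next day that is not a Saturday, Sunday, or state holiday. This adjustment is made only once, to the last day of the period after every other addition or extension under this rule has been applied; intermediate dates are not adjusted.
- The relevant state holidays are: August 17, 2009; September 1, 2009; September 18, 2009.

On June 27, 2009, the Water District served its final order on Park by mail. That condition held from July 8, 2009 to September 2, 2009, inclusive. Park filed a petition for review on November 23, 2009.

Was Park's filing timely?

75 days after June 27, 2009 is September 10, 2009.
Service was by mail, adding 5 days: September 10, 2009 + 5 days = September 15, 2009.
From July 8, 2009 through September 2, 2009 inclusive is 57 days; tolling adds 57 days: September 15, 2009 + 57 days = November 11, 2009.
November 11, 2009 is a Wednesday and not a state holiday, so no extension applies.
The deadline is November 11, 2009; the filing on November 23, 2009 is after that date.

No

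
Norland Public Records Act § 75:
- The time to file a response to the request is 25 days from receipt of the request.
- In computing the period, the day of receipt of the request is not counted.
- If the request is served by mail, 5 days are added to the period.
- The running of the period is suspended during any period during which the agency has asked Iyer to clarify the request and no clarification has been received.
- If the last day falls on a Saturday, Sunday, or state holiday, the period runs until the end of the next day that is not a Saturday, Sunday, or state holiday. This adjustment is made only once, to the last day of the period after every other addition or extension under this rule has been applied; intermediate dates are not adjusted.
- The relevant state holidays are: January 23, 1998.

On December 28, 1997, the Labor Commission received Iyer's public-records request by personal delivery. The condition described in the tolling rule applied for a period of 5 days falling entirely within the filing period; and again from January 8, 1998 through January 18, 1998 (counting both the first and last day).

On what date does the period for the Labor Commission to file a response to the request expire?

25 days after December 28, 1997 is January 22, 1998.
Service was not by mail, so no mail extension applies.
Tolling adds 5 days: January 22, 1998 + 5 days = January 27, 1998.
From January 8, 1998 through January 18, 1998 inclusive is 11 days; tolling adds 11 days: January 27, 1998 + 11 days = February 7, 1998.
February 7, 1998 is Saturday; February 8, 1998 is Sunday. The next qualifying day is February 9, 1998.

February 9, 1998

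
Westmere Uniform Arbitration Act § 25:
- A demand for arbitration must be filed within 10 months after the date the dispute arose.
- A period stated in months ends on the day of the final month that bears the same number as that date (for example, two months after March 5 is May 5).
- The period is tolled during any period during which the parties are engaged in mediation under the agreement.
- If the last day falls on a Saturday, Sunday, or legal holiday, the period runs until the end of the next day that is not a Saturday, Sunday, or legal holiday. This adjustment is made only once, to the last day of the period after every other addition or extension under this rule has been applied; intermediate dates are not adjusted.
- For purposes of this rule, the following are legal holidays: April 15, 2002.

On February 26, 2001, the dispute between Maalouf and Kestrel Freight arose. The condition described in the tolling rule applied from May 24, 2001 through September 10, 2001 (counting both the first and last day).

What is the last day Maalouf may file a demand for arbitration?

April 16, 2002

10 months after February 26, 2001 is December 26, 2001.
From May 24, 2001 through September 10, 2001 inclusive is 110 days; tolling adds 110 days: December 26, 2001 + 110 days = April 15, 2002.
April 15, 2002 is a listed holiday. The next qualifying day is April 16, 2002.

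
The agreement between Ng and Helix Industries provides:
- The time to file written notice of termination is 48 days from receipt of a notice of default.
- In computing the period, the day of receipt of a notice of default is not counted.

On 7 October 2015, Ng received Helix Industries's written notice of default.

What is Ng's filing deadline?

48 days after 7 October 2015 is November 24, 2015.

November 24, 2015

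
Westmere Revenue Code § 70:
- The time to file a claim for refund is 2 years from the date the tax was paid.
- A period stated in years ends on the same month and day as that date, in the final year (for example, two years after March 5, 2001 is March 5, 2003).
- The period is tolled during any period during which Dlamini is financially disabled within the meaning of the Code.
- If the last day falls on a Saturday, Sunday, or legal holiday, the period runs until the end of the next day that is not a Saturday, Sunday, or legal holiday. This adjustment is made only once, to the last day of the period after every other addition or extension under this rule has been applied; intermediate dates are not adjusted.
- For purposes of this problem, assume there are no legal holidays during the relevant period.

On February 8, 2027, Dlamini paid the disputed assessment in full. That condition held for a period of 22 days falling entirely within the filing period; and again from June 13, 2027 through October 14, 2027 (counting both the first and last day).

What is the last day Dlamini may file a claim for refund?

July 4, 2029

2 years after February 8, 2027 is February 8, 2029.
Tolling adds 22 days: February 8, 2029 + 22 days = March 2, 2029.
From June 13, 2027 through October 14, 2027 inclusive is 124 days; tolling adds 124 days: March 2, 2029 + 124 days = July 4, 2029.
July 4, 2029 is a Wednesday and not a legal holiday, so no extension applies.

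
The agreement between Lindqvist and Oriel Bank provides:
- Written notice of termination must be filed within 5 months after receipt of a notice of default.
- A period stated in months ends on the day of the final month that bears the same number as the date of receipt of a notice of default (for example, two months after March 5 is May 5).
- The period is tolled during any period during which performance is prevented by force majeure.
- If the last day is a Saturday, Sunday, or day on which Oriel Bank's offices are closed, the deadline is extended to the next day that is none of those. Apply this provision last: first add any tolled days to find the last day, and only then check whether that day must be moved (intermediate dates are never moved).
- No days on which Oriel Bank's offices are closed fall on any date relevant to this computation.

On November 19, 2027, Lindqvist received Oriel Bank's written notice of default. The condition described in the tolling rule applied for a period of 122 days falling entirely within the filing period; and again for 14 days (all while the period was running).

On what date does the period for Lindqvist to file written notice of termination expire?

September 4, 2028

5 months after November 19, 2027 is April 19, 2028.
Tolling adds 122 days: April 19, 2028 + 122 days = August 19, 2028.
Tolling adds 14 days: August 19, 2028 + 14 days = September 2, 2028.
September 2, 2028 is Saturday; September 3, 2028 is Sunday. The next qualifying day is September 4, 2028.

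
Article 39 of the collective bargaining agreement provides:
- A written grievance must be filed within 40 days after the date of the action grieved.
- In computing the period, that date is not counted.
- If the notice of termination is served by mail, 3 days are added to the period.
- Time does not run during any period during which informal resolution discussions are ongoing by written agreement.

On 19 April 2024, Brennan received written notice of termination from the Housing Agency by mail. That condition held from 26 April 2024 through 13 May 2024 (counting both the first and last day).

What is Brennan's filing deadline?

40 days after 19 April 2024 is May 29, 2024.
Service was by mail, adding 3 days: May 29, 2024 + 3 days = June 1, 2024.
From April 26, 2024 through May 13, 2024 inclusive is 18 days; tolling adds 18 days: June 1, 2024 + 18 days = June 19, 2024.

June 19, 2024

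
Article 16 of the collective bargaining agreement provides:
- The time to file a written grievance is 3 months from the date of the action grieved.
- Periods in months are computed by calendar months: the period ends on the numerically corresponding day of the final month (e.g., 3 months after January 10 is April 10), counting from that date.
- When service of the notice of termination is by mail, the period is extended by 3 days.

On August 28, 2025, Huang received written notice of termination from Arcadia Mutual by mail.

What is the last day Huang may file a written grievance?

3 months after August 28, 2025 is November 28, 2025.
Service was by mail, adding 3 days: November 28, 2025 + 3 days = December 1, 2025.

December 1, 2025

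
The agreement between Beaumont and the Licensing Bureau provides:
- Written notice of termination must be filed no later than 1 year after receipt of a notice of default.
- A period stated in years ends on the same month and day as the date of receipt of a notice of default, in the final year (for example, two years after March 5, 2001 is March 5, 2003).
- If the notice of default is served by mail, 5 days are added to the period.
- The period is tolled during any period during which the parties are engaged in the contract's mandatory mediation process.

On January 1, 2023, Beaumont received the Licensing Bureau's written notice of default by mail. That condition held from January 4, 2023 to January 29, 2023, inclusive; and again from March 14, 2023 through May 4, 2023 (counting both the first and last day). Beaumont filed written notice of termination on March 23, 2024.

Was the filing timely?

1 year after January 1, 2023 is January 1, 2024.
Service was by mail, adding 5 days: January 1, 2024 + 5 days = January 6, 2024.
From January 4, 2023 through January 29, 2023 inclusive is 26 days; tolling adds 26 days: January 6, 2024 + 26 days = February 1, 2024.
From March 14, 2023 through May 4, 2023 inclusive is 52 days; tolling adds 52 days: February 1, 2024 + 52 days = March 24, 2024.
The deadline is March 24, 2024; the filing on March 23, 2024 is on or before that date.

Yes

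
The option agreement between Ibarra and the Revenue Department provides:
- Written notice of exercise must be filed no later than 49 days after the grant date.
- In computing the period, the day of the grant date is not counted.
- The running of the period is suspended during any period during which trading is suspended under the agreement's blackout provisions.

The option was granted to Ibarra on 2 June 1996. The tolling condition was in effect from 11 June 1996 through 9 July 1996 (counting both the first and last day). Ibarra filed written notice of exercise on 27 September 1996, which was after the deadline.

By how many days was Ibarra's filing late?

49 days after 2 June 1996 is July 21, 1996.
From June 11, 1996 through July 9, 1996 inclusive is 29 days; tolling adds 29 days: July 21, 1996 + 29 days = August 19, 1996.
The deadline is August 19, 1996; from August 19, 1996 to September 27, 1996 is 39 days.

39 days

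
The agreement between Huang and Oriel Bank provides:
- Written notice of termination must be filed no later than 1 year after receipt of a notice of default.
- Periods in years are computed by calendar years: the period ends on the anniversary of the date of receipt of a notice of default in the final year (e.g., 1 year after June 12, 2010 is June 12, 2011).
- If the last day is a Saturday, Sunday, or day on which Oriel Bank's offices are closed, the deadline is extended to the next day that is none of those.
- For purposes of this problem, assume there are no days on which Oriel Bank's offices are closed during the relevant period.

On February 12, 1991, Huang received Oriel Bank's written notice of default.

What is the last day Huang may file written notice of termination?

February 12, 1992

1 year after February 12, 1991 is February 12, 1992.
February 12, 1992 is a Wednesday and not a day on which Oriel Bank's offices are closed, so no extension applies.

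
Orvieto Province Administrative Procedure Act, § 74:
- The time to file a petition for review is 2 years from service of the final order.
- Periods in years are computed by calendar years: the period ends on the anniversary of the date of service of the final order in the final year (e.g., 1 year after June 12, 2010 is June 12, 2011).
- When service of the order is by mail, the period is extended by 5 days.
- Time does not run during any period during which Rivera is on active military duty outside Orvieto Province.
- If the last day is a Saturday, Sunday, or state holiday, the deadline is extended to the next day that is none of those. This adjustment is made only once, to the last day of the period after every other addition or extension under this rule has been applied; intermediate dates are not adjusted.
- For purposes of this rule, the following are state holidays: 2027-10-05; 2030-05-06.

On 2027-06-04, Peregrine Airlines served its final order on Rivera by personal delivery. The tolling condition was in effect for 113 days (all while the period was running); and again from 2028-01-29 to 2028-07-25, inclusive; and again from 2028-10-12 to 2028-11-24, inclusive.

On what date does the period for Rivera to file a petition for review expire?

2 years after 2027-06-04 is June 4, 2029.
Service was not by mail, so no mail extension applies.
Tolling adds 113 days: June 4, 2029 + 113 days = September 25, 2029.
From January 29, 2028 through July 25, 2028 inclusive is 179 days; tolling adds 179 days: September 25, 2029 + 179 days = March 23, 2030.
From October 12, 2028 through November 24, 2028 inclusive is 44 days; tolling adds 44 days: March 23, 2030 + 44 days = May 6, 2030.
May 6, 2030 is a listed holiday. The next qualifying day is May 7, 2030.

May 7, 2030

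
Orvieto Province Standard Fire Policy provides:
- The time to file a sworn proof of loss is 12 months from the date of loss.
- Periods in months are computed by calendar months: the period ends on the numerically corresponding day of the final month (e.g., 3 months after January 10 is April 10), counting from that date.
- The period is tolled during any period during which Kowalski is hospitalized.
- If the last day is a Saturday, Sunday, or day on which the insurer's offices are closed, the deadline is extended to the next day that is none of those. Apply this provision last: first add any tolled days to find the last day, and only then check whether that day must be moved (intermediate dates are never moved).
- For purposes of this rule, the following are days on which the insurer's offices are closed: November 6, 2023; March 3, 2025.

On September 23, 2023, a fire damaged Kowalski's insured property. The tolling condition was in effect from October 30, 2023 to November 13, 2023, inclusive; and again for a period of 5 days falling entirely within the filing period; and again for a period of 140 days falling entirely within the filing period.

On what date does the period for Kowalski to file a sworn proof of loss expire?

12 months after September 23, 2023 is September 23, 2024.
From October 30, 2023 through November 13, 2023 inclusive is 15 days; tolling adds 15 days: September 23, 2024 + 15 days = October 8, 2024.
Tolling adds 5 days: October 8, 2024 + 5 days = October 13, 2024.
Tolling adds 140 days: October 13, 2024 + 140 days = March 2, 2025.
March 2, 2025 is Sunday; March 3, 2025 is a listed holiday. The next qualifying day is March 4, 2025.

March 4, 2025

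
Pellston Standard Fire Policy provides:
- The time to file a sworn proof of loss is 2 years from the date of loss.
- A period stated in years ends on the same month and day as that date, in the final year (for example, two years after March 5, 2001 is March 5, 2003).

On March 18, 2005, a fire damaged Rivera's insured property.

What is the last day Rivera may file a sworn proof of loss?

2 years after March 18, 2005 is March 18, 2007.

March 18, 2007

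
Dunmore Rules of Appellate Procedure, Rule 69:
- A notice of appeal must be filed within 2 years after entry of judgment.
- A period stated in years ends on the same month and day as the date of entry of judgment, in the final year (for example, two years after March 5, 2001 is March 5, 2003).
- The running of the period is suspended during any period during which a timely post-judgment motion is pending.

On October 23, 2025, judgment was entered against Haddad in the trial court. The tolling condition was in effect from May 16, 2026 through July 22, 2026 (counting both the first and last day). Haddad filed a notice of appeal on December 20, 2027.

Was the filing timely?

2 years after October 23, 2025 is October 23, 2027.
From May 16, 2026 through July 22, 2026 inclusive is 68 days; tolling adds 68 days: October 23, 2027 + 68 days = December 30, 2027.
The deadline is December 30, 2027; the filing on December 20, 2027 is on or before that date.

Yes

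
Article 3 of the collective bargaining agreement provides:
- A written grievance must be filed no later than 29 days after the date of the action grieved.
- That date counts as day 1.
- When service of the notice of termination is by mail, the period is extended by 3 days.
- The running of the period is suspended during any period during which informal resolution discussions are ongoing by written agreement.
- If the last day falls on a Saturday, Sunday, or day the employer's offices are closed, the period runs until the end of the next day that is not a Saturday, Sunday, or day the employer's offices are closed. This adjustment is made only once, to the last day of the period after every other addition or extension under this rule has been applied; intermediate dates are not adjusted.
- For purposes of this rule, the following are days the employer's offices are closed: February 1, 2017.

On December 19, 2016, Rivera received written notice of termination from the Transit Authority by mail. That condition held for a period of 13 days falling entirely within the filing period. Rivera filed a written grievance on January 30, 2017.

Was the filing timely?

Yes

Counting December 19, 2016 as day 1, day 29 is January 16, 2017.
Service was by mail, adding 3 days: January 16, 2017 + 3 days = January 19, 2017.
Tolling adds 13 days: January 19, 2017 + 13 days = February 1, 2017.
February 1, 2017 is a listed holiday. The next qualifying day is February 2, 2017.
The deadline is February 2, 2017; the filing on January 30, 2017 is on or before that date.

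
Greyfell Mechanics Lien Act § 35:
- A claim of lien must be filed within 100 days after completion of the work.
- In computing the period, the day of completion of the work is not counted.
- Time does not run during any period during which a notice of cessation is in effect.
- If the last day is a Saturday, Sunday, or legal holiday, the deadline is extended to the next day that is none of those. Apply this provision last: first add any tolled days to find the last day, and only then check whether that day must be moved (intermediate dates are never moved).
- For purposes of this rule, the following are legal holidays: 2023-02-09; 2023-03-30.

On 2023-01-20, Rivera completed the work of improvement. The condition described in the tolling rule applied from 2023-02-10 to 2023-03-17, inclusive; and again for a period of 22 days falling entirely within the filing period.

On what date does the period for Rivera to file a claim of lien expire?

June 27, 2023

100 days after 2023-01-20 is April 30, 2023.
From February 10, 2023 through March 17, 2023 inclusive is 36 days; tolling adds 36 days: April 30, 2023 + 36 days = June 5, 2023.
Tolling adds 22 days: June 5, 2023 + 22 days = June 27, 2023.
June 27, 2023 is a Tuesday and not a legal holiday, so no extension applies.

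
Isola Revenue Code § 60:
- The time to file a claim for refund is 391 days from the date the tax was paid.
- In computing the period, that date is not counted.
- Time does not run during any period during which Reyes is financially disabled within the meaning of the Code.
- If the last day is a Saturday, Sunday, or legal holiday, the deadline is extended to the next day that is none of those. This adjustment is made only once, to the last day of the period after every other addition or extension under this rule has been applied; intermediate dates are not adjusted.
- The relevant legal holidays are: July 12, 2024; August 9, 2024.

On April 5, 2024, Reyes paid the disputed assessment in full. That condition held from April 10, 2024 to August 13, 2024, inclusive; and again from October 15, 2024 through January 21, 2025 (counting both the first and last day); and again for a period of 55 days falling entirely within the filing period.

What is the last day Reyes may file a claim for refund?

391 days after April 5, 2024 is May 1, 2025.
From April 10, 2024 through August 13, 2024 inclusive is 126 days; tolling adds 126 days: May 1, 2025 + 126 days = September 4, 2025.
From October 15, 2024 through January 21, 2025 inclusive is 99 days; tolling adds 99 days: September 4, 2025 + 99 days = December 12, 2025.
Tolling adds 55 days: December 12, 2025 + 55 days = February 5, 2026.
February 5, 2026 is a Thursday and not a legal holiday, so no extension applies.

February 5, 2026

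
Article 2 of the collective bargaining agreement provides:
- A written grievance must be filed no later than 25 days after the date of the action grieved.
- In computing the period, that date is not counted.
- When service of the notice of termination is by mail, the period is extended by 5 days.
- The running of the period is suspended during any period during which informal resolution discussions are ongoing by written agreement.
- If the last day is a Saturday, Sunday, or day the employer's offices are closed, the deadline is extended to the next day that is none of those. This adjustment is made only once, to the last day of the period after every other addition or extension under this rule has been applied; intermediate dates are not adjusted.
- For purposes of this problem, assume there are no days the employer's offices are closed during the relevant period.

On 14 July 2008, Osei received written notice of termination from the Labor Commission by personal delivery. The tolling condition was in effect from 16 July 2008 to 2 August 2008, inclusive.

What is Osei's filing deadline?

August 26, 2008

25 days after 14 July 2008 is August 8, 2008.
Service was not by mail, so no mail extension applies.
From July 16, 2008 through August 2, 2008 inclusive is 18 days; tolling adds 18 days: August 8, 2008 + 18 days = August 26, 2008.
August 26, 2008 is a Tuesday and not a day the employer's offices are closed, so no extension applies.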